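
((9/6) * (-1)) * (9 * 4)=-54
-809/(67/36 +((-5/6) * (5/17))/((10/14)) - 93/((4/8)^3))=495108/454399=1.09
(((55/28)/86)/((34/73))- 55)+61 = 495247/81872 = 6.05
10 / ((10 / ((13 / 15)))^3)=2197 / 337500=0.01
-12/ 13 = -0.92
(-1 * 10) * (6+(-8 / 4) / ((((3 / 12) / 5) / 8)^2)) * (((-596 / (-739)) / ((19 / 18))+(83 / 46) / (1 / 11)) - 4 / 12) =10057797725690 / 968829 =10381396.23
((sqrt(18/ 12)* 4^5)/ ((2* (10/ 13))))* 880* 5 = 1464320* sqrt(6) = 3586836.82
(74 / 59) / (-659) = -74 / 38881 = -0.00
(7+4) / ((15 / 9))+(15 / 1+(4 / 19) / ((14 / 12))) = 14484 / 665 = 21.78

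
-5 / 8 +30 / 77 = -145 / 616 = -0.24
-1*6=-6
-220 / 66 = -10 / 3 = -3.33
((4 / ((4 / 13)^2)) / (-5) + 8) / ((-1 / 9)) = 81 / 20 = 4.05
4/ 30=2/ 15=0.13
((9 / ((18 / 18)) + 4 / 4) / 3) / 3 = 10 / 9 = 1.11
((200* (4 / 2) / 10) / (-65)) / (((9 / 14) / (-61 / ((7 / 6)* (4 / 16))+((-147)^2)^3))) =-376704472454608 / 39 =-9659089037297.64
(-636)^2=404496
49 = 49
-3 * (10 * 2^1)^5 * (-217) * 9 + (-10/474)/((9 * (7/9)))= 31104259199995/1659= 18748800000.00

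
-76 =-76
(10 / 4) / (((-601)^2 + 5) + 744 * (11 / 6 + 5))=1 / 146516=0.00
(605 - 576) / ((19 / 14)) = 406 / 19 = 21.37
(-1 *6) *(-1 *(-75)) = -450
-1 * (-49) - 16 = 33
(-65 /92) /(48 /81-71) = 1755 /174892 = 0.01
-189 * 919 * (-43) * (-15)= -112030695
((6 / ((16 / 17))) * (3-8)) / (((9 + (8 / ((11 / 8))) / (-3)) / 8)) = -8415 / 233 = -36.12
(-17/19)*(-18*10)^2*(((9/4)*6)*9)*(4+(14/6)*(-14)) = 100970336.84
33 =33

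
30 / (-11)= -30 / 11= -2.73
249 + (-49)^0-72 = 178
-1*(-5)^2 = -25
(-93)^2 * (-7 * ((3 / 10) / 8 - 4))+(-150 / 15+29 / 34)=326253787 / 1360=239892.49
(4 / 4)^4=1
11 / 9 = 1.22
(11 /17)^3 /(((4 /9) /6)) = 35937 /9826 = 3.66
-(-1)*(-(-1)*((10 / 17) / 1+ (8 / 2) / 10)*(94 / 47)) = 168 / 85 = 1.98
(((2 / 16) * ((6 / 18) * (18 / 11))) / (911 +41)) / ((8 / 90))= 135 / 167552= 0.00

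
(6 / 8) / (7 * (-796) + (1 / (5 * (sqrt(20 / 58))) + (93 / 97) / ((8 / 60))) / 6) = -707611568625 / 5255951493775403 - 423405 * sqrt(290) / 5255951493775403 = -0.00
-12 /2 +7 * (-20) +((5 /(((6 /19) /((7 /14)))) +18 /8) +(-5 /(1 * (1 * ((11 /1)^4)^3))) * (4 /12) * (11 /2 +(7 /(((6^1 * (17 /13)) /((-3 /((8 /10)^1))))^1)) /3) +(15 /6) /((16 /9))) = -2065572328280845535 /15365745332426016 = -134.43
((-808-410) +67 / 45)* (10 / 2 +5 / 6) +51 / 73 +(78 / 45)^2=-698976887 / 98550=-7092.61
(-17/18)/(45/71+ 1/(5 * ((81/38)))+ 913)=-54315/52548476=-0.00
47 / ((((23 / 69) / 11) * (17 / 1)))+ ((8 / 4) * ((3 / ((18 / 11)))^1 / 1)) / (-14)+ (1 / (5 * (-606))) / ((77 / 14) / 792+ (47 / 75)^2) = 235970863895 / 2593868466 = 90.97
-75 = -75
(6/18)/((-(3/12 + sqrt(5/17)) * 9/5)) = 340/1701 - 80 * sqrt(85)/1701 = -0.23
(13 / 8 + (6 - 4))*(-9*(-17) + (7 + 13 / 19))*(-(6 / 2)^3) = -2390499 / 152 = -15726.97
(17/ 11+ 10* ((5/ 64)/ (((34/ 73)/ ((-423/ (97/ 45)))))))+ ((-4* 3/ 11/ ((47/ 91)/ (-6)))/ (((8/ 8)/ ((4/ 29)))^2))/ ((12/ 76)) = -1360306692605/ 4171521472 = -326.09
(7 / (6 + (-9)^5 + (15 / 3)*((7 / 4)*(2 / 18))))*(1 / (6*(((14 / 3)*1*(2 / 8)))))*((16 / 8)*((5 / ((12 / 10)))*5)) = -1500 / 2125513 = -0.00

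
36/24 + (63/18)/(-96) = 281/192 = 1.46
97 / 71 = 1.37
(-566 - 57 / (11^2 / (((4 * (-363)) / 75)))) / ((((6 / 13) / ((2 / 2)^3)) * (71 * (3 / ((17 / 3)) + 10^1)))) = -1538381 / 953175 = -1.61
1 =1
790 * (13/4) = 5135/2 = 2567.50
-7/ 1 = -7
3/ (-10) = -3/ 10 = -0.30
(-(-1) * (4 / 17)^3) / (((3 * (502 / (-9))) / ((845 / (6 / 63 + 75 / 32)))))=-54512640 / 2021154157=-0.03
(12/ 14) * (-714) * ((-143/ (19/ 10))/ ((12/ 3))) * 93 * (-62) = -1261543140/ 19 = -66397007.37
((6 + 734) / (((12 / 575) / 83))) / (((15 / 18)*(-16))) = -1765825 / 8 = -220728.12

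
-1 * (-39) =39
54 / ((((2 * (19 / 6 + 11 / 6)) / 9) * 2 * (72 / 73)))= 1971 / 80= 24.64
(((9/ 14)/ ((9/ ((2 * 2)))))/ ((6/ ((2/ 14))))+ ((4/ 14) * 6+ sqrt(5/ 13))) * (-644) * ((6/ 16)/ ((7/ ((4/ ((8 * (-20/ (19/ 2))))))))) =1311 * sqrt(65)/ 2080+ 110561/ 7840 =19.18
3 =3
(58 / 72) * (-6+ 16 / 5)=-203 / 90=-2.26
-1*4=-4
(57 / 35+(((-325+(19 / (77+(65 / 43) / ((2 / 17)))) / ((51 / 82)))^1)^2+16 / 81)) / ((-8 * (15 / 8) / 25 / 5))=-25781478244613120860 / 29351072884581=-878382.82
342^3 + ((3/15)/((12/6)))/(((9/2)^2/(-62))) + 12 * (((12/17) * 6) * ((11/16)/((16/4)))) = 550823359829/13770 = 40001696.43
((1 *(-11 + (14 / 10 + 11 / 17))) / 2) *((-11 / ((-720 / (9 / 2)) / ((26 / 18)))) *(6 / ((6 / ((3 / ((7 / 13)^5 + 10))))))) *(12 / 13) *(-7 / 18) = 0.05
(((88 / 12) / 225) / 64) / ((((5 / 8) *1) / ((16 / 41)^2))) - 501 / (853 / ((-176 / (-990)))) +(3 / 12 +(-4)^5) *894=-8858332966493051 / 9678777750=-915232.60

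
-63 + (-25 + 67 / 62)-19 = -6567 / 62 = -105.92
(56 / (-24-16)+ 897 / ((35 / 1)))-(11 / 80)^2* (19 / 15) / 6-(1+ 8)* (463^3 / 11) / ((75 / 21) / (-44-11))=5042362334383907 / 4032000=1250585896.42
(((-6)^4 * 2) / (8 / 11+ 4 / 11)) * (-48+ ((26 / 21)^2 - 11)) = -6690552 / 49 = -136541.88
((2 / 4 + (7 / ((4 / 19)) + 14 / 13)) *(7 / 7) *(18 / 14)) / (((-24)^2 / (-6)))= -5433 / 11648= -0.47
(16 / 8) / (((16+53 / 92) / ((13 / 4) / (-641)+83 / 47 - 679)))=-3754185626 / 45943675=-81.71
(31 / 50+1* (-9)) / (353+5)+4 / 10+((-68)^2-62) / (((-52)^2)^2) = 6171157907 / 16359740800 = 0.38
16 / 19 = 0.84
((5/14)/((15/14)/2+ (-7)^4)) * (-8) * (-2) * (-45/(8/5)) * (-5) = 22500/67243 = 0.33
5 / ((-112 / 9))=-45 / 112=-0.40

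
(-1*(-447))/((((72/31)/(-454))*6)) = -1048513/72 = -14562.68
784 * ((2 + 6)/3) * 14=29269.33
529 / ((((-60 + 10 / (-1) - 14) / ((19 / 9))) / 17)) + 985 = 573793 / 756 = 758.99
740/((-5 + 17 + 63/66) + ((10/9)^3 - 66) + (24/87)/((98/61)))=-16864598520/1173730531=-14.37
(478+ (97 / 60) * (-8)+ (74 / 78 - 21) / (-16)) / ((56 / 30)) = 727459 / 2912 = 249.81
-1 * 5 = -5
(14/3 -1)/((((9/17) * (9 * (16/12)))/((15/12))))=935/1296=0.72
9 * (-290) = -2610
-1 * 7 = -7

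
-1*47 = -47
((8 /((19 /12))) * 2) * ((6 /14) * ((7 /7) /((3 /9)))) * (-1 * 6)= -10368 /133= -77.95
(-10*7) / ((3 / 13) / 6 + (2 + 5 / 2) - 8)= 182 / 9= 20.22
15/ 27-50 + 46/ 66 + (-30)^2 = 84274/ 99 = 851.25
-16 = -16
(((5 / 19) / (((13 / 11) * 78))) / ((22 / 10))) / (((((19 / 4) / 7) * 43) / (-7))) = -2450 / 7870161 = -0.00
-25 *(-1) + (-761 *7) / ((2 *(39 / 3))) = -4677 / 26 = -179.88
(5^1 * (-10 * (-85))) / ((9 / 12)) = 17000 / 3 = 5666.67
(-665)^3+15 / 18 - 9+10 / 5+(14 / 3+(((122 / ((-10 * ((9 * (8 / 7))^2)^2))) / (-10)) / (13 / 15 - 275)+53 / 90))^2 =-39901440828859539620466415920311 / 135682449063980669337600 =-294079603.55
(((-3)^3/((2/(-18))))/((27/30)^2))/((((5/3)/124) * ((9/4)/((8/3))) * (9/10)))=793600/27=29392.59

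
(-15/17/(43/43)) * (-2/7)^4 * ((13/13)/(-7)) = 240/285719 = 0.00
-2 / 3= -0.67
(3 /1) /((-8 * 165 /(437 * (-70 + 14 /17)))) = 64239 /935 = 68.70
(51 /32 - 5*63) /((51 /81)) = -270783 /544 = -497.76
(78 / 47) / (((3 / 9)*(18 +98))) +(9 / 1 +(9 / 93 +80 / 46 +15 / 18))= 34146293 / 2915457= 11.71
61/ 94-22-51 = -72.35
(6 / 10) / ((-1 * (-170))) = 3 / 850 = 0.00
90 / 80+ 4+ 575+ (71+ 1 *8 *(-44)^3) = -5446567 / 8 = -680820.88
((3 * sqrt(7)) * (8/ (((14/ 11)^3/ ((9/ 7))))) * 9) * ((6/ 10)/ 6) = 323433 * sqrt(7)/ 24010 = 35.64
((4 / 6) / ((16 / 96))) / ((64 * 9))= 1 / 144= 0.01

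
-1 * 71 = -71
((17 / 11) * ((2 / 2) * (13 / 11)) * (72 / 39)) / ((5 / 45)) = 3672 / 121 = 30.35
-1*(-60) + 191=251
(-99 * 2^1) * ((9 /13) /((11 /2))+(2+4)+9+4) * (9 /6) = -73845 /13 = -5680.38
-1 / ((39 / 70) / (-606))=14140 / 13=1087.69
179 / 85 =2.11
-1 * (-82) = 82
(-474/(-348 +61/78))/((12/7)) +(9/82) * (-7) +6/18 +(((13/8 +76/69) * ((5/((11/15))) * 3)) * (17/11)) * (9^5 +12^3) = 55499595133629601/10595148168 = 5238208.49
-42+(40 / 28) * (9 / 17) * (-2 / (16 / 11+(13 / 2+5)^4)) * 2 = -42.00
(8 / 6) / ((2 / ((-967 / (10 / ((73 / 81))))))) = -70591 / 1215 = -58.10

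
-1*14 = -14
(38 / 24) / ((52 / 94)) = 893 / 312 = 2.86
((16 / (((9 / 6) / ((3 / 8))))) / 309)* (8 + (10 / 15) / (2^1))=100 / 927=0.11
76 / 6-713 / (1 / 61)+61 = -43419.33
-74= -74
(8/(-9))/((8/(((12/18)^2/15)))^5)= -1/1614252037500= -0.00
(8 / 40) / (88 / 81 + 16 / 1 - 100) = -81 / 33580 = -0.00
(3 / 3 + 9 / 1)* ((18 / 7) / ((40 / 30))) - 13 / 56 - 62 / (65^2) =19.04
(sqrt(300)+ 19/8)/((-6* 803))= -5* sqrt(3)/2409 -19/38544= -0.00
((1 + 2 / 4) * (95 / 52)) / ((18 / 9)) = 285 / 208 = 1.37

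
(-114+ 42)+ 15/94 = -6753/94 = -71.84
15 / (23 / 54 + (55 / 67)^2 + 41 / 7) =5090526 / 2360965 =2.16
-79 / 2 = -39.50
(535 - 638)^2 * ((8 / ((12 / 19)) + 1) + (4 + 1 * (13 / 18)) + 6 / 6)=3702541 / 18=205696.72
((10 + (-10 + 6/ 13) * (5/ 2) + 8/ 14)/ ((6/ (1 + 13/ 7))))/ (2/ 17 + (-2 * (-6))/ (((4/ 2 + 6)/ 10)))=-205360/ 491127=-0.42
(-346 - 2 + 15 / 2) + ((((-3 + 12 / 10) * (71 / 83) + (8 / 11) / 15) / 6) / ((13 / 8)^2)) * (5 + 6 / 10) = -1821442757 / 5341050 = -341.03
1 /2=0.50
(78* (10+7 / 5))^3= 87883708536 / 125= 703069668.29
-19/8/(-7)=19/56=0.34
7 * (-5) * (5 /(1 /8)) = -1400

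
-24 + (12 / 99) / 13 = -23.99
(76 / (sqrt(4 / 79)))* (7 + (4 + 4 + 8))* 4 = 3496* sqrt(79) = 31073.13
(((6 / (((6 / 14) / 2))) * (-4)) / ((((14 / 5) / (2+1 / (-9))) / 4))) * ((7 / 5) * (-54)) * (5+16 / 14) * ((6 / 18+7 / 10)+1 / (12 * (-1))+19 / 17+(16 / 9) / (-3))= 9316208 / 45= 207026.84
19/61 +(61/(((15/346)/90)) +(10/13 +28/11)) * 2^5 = 35349594461/8723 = 4052458.38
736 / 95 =7.75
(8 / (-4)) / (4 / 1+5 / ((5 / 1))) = -2 / 5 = -0.40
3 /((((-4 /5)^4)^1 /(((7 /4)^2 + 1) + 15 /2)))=346875 /4096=84.69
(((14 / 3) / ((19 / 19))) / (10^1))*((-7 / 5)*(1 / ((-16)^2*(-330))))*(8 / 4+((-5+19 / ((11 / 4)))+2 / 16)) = 3479 / 111513600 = 0.00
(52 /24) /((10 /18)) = 39 /10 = 3.90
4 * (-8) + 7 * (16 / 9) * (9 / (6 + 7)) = -304 / 13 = -23.38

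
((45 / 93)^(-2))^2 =923521 / 50625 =18.24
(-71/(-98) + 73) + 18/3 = 7813/98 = 79.72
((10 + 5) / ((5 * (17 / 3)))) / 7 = 9 / 119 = 0.08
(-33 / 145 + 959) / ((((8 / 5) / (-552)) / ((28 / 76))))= -67147626 / 551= -121865.02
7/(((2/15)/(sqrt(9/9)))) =52.50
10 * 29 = 290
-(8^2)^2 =-4096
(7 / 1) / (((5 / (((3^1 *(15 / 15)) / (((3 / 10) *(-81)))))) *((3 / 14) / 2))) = -392 / 243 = -1.61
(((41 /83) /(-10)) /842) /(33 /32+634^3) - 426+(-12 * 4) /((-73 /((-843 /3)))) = -63525260983953513334 /104008972588449395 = -610.77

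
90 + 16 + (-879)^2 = 772747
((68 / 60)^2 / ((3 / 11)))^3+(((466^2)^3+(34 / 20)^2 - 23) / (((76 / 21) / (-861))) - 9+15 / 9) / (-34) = 227776678754255103655386977279 / 3178804500000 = 71654824558809798.98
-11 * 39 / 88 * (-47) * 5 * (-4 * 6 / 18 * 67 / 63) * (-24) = 818740 / 21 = 38987.62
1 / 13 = 0.08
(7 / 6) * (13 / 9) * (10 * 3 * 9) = 455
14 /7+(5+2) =9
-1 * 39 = -39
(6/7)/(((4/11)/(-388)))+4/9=-57590/63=-914.13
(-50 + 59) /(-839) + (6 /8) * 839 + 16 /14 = 14808937 /23492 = 630.38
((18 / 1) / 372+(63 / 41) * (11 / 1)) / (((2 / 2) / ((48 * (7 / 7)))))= 1034136 / 1271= 813.64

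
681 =681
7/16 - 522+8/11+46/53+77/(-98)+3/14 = -33989097/65296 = -520.54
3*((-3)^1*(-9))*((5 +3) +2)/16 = 405/8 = 50.62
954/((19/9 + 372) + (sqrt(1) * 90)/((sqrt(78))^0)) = 8586/4177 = 2.06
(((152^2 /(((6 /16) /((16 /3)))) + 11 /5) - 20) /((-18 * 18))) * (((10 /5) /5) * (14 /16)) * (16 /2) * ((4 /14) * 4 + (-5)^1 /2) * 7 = 1966505947 /72900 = 26975.39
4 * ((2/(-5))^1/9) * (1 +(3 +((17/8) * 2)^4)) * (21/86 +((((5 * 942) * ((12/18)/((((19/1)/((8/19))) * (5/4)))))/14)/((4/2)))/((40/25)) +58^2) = -1374127385815/6954304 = -197593.80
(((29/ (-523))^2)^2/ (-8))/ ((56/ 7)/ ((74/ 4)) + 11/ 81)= -0.00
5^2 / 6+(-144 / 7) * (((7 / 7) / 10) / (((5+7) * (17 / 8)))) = 14587 / 3570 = 4.09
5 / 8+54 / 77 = 817 / 616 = 1.33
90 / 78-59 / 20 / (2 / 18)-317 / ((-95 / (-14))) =-356233 / 4940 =-72.11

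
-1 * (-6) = 6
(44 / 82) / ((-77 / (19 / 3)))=-38 / 861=-0.04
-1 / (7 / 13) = -1.86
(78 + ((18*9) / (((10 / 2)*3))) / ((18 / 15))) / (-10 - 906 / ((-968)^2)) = -40760544 / 4685573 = -8.70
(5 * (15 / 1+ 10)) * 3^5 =30375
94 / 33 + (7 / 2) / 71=13579 / 4686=2.90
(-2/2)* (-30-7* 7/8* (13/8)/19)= 37117/1216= 30.52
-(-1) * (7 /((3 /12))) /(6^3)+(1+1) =115 /54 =2.13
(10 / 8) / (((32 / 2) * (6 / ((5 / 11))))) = 25 / 4224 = 0.01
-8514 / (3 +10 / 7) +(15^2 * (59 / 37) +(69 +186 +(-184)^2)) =37331716 / 1147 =32547.27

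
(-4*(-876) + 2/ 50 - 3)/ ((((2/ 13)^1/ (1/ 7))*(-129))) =-568919/ 22575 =-25.20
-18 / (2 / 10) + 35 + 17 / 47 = -54.64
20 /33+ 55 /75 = 221 /165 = 1.34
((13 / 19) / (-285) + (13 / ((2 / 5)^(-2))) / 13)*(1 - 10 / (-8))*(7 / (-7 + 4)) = -0.83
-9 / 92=-0.10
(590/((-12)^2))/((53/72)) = 295/53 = 5.57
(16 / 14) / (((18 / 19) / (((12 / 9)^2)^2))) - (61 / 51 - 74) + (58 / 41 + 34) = 398471617 / 3556791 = 112.03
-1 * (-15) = 15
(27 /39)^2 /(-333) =-0.00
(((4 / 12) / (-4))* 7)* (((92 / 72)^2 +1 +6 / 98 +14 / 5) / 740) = -0.00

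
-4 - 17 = -21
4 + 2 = 6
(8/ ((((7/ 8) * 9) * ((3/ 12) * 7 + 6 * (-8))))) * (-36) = 1024/ 1295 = 0.79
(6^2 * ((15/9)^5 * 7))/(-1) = -87500/27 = -3240.74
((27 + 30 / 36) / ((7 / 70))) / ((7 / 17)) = 14195 / 21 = 675.95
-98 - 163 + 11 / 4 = -1033 / 4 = -258.25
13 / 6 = 2.17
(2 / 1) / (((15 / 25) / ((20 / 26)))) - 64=-2396 / 39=-61.44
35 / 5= 7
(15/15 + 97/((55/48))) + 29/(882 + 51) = 4396958/51315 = 85.69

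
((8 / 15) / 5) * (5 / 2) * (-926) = -3704 / 15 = -246.93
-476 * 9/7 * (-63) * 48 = 1850688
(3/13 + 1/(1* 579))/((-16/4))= -875/15054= -0.06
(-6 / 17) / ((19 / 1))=-6 / 323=-0.02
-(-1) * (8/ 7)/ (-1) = -8/ 7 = -1.14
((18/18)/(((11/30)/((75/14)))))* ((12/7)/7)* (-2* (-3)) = 81000/3773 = 21.47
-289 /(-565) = 289 /565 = 0.51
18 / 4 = 9 / 2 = 4.50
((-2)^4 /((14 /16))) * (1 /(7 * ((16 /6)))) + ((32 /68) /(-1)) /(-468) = 95570 /97461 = 0.98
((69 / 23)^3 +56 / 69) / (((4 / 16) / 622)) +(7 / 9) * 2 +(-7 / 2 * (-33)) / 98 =401071495 / 5796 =69197.98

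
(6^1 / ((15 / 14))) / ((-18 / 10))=-28 / 9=-3.11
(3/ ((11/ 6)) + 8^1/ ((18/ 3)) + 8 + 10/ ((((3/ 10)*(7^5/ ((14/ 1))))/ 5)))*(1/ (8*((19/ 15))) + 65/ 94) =2484257245/ 283020276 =8.78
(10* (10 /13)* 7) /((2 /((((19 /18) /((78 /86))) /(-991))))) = -142975 /4521933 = -0.03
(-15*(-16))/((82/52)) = 6240/41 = 152.20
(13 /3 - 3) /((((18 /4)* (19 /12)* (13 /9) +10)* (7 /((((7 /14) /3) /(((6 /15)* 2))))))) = 0.00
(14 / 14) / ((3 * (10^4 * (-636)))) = -0.00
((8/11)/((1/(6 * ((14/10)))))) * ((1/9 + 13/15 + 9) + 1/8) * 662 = 33707716/825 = 40857.84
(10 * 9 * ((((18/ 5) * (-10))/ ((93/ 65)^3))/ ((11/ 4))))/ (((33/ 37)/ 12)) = -19509360000/ 3604711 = -5412.18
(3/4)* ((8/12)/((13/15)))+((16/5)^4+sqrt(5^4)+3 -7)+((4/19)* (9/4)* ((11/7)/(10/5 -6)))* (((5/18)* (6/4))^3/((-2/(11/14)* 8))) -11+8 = 22946857474433/185902080000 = 123.44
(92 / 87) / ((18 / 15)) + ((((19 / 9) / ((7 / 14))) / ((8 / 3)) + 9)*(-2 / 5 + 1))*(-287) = -9508589 / 5220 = -1821.57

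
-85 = -85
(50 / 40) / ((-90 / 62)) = -31 / 36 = -0.86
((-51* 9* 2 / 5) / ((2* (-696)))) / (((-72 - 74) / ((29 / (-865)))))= 153 / 5051600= 0.00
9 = 9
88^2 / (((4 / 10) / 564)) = 10919040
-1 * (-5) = 5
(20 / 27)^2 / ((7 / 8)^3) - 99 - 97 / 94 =-2331940741 / 23504418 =-99.21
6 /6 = 1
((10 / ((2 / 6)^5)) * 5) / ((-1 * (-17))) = 12150 / 17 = 714.71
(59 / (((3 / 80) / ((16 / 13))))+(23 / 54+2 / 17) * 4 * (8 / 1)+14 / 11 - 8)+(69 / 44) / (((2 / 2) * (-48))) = 8179082855 / 4200768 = 1947.04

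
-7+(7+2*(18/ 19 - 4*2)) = -268/ 19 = -14.11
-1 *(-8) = 8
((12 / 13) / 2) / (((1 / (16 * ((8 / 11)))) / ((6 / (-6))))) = -768 / 143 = -5.37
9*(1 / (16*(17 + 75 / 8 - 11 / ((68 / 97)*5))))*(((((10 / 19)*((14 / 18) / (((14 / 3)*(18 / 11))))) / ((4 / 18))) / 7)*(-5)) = -23375 / 5604088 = -0.00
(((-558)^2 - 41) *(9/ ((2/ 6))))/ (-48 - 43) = -8405721/ 91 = -92370.56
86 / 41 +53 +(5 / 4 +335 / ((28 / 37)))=286441 / 574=499.03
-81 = -81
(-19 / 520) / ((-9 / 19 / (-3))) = -0.23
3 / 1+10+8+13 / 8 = 181 / 8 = 22.62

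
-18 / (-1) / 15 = 6 / 5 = 1.20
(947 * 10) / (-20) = -947 / 2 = -473.50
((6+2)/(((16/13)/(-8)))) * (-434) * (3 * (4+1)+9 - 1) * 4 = 2076256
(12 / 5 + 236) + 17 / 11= 239.95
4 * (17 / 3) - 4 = 56 / 3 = 18.67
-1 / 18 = -0.06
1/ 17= 0.06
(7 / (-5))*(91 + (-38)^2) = -2149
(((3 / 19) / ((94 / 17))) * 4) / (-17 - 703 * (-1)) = 51 / 306299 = 0.00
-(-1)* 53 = 53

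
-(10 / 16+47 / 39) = -571 / 312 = -1.83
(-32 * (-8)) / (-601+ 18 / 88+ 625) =11264 / 1065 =10.58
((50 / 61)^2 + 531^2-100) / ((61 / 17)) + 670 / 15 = 53519586785 / 680943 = 78596.28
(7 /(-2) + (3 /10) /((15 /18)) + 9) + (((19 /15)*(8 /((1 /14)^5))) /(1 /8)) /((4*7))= 233570159 /150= 1557134.39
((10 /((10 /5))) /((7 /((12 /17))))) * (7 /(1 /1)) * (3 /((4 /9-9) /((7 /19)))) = -1620 /3553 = -0.46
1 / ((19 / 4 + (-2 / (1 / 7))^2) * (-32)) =-1 / 6424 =-0.00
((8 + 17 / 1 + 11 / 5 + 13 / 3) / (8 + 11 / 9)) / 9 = 473 / 1245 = 0.38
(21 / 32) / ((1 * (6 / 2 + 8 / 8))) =21 / 128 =0.16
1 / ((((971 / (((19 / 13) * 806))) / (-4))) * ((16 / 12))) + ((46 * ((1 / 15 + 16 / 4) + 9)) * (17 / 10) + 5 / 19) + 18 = 1434091889 / 1383675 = 1036.44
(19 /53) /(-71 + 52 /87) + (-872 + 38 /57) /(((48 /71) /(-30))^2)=-53470501530563 /31164000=-1715777.87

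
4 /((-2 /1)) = -2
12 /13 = 0.92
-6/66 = -1/11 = -0.09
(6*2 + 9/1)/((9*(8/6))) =7/4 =1.75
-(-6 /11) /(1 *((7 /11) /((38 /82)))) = 114 /287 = 0.40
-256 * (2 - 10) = 2048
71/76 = 0.93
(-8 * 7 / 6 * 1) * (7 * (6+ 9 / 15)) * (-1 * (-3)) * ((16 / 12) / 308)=-28 / 5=-5.60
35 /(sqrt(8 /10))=35*sqrt(5) /2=39.13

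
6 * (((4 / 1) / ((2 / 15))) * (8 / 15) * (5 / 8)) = 60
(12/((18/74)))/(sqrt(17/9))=35.90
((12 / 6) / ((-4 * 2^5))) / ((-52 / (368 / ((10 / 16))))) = 23 / 130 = 0.18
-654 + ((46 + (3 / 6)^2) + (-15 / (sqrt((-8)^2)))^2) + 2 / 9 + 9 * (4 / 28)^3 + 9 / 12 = -119180113 / 197568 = -603.24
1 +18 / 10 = 14 / 5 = 2.80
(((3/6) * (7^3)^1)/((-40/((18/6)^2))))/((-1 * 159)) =1029/4240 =0.24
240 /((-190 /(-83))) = 1992 /19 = 104.84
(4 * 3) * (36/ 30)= 72/ 5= 14.40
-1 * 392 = -392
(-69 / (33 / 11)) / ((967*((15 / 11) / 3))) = -253 / 4835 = -0.05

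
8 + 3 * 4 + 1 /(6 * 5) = 601 /30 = 20.03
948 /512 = 237 /128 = 1.85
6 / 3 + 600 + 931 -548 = 985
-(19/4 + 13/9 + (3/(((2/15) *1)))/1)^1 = -1033/36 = -28.69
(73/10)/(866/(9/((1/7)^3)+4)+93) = 225643/2883290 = 0.08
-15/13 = -1.15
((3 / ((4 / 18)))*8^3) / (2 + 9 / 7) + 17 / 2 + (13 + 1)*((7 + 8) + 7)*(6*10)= 947239 / 46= 20592.15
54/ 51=18/ 17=1.06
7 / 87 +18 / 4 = 797 / 174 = 4.58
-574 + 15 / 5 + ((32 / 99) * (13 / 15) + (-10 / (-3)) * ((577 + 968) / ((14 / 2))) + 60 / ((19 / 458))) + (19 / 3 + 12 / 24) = 639182881 / 395010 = 1618.14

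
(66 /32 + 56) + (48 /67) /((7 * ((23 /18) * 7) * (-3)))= 70143253 /1208144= 58.06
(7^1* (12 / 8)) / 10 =1.05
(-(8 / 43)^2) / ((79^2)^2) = -64 / 72018699769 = -0.00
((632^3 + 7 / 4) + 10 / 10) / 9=1009743883 / 36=28048441.19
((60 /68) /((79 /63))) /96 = 0.01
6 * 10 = 60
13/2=6.50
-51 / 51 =-1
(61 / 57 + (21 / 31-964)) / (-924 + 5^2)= 1700300 / 1588533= 1.07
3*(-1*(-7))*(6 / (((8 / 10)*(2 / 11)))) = 866.25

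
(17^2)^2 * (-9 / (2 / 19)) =-14282091 / 2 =-7141045.50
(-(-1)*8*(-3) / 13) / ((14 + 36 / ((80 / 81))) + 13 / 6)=-1440 / 41041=-0.04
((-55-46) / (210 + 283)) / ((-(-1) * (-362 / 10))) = 505 / 89233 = 0.01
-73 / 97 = -0.75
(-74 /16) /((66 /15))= -185 /176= -1.05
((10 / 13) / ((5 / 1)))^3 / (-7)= -8 / 15379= -0.00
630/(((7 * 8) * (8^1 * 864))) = 5/3072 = 0.00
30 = 30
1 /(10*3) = 1 /30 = 0.03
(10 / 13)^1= 10 / 13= 0.77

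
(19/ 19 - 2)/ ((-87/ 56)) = 0.64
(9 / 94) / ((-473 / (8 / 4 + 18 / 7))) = -144 / 155617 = -0.00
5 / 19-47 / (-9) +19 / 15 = 5773 / 855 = 6.75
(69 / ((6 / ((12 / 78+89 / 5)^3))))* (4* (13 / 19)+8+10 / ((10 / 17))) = 19264201816023 / 10435750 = 1845981.54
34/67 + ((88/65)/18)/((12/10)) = 0.57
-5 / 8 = -0.62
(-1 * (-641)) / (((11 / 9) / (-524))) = -3022956 / 11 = -274814.18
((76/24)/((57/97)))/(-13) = -97/234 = -0.41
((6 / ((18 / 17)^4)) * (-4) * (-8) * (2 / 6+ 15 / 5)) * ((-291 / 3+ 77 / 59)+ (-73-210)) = -74644388120 / 387099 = -192830.23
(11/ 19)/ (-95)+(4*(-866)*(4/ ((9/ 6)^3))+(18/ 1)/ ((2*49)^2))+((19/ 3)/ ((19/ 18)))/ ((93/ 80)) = -29746990771429/ 7254789570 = -4100.32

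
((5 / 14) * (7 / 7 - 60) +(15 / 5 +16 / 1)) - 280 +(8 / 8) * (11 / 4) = -7821 / 28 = -279.32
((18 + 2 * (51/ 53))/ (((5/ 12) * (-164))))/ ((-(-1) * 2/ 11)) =-17424/ 10865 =-1.60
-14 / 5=-2.80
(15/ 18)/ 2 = 5/ 12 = 0.42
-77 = -77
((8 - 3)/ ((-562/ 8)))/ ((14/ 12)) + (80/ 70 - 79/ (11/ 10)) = -218646/ 3091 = -70.74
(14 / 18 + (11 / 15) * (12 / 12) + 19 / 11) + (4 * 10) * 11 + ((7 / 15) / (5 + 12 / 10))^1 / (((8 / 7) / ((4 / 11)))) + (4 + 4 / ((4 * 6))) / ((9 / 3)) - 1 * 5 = 2248816 / 5115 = 439.65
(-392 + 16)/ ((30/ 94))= -1178.13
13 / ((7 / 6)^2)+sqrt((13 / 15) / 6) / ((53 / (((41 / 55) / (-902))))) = 468 / 49 - sqrt(130) / 1923900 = 9.55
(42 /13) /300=7 /650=0.01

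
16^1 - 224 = -208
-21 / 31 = -0.68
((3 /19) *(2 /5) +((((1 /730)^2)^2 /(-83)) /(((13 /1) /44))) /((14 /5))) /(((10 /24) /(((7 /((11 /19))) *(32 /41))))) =12354734262114768 /8637129762243125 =1.43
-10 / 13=-0.77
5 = 5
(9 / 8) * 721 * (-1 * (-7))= 45423 / 8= 5677.88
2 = 2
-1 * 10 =-10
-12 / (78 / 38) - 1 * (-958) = 12378 / 13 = 952.15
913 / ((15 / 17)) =15521 / 15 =1034.73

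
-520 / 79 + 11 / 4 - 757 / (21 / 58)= -13899727 / 6636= -2094.59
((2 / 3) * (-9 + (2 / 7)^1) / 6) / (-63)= 61 / 3969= 0.02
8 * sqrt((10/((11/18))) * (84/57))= 96 * sqrt(7315)/209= 39.29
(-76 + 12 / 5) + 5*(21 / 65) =-4679 / 65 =-71.98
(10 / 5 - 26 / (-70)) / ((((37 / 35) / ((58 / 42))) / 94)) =226258 / 777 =291.19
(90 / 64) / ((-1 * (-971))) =45 / 31072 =0.00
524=524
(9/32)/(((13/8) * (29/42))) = 189/754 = 0.25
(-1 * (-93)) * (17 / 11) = 1581 / 11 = 143.73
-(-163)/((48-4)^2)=163/1936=0.08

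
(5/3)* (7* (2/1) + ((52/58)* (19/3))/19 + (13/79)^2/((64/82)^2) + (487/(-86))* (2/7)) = 10648295177215/502066381824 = 21.21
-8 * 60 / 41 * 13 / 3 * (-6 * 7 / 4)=21840 / 41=532.68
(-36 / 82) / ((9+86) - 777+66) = 9 / 12628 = 0.00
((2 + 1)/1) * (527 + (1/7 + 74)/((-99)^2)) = 12052136/7623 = 1581.02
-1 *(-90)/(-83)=-90/83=-1.08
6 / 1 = 6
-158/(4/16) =-632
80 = 80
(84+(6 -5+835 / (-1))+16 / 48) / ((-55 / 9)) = 6747 / 55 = 122.67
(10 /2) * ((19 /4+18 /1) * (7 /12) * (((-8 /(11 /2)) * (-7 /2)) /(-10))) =-4459 /132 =-33.78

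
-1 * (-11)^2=-121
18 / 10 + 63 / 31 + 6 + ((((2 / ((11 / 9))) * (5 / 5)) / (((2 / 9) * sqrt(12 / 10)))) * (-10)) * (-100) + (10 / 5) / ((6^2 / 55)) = 35957 / 2790 + 13500 * sqrt(30) / 11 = 6734.94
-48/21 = -16/7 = -2.29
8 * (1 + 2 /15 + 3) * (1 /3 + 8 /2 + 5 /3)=992 /5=198.40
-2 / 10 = -1 / 5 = -0.20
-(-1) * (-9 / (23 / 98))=-882 / 23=-38.35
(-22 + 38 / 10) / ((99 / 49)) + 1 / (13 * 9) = -19304 / 2145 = -9.00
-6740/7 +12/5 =-33616/35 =-960.46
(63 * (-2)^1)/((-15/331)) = 13902/5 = 2780.40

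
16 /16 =1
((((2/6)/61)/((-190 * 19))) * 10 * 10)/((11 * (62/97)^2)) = -47045/1396703946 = -0.00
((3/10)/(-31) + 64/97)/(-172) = -19549/5172040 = -0.00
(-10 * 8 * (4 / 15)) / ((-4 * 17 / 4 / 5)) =320 / 51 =6.27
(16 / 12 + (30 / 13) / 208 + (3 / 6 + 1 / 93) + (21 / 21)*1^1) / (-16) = -358999 / 2011776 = -0.18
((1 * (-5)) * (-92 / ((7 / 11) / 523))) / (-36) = -661595 / 63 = -10501.51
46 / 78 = 0.59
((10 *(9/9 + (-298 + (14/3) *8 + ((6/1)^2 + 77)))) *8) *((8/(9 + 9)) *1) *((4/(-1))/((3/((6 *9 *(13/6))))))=813511.11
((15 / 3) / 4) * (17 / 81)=0.26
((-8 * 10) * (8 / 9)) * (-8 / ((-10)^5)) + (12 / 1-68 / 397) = 26402296 / 2233125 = 11.82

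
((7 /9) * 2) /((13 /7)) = 98 /117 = 0.84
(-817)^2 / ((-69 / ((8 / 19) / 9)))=-281048 / 621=-452.57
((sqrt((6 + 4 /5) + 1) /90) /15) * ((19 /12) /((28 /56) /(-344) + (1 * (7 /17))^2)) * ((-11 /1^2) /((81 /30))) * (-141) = 488281684 * sqrt(195) /609134175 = 11.19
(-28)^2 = 784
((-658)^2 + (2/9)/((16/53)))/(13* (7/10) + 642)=9168665/13788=664.97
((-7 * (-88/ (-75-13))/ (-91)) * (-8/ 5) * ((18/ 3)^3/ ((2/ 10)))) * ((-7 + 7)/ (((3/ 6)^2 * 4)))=0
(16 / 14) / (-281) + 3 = 5893 / 1967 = 3.00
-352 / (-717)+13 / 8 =12137 / 5736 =2.12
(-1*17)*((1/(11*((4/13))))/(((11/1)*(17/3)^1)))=-39/484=-0.08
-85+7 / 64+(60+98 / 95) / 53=-26984083 / 322240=-83.74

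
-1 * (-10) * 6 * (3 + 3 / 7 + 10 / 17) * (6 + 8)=57360 / 17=3374.12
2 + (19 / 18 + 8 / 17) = 1079 / 306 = 3.53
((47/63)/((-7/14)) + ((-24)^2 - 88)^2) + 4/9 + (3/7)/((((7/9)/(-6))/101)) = 237809.03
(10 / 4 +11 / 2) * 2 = 16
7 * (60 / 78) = 70 / 13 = 5.38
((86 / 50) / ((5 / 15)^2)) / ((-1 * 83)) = -387 / 2075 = -0.19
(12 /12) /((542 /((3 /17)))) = 3 /9214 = 0.00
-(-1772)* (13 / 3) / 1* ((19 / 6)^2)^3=270937228679 / 34992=7742833.47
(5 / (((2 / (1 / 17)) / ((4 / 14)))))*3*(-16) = -240 / 119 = -2.02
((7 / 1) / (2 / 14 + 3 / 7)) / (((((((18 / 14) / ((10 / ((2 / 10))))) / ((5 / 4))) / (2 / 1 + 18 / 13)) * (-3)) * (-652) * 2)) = 471625 / 915408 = 0.52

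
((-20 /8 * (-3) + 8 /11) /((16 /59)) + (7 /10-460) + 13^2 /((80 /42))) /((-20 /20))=598817 /1760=340.24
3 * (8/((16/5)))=15/2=7.50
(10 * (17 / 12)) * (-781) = -11064.17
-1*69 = -69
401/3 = 133.67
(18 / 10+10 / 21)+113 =12104 / 105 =115.28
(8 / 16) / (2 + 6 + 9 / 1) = 1 / 34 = 0.03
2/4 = 1/2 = 0.50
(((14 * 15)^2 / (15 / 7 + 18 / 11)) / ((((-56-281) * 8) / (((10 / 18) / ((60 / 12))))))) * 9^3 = -22920975 / 65378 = -350.59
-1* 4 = -4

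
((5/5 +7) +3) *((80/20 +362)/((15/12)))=16104/5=3220.80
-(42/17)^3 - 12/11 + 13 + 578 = 31065489/54043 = 574.83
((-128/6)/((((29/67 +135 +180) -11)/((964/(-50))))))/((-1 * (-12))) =0.11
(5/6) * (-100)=-83.33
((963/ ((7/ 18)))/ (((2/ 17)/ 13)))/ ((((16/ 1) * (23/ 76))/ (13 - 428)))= -15102984195/ 644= -23451838.81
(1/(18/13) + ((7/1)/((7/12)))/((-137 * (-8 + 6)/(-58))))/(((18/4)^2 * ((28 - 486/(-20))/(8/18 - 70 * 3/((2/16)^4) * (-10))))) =-6940975462640/470102211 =-14764.82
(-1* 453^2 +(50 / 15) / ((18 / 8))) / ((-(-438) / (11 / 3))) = -60946633 / 35478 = -1717.87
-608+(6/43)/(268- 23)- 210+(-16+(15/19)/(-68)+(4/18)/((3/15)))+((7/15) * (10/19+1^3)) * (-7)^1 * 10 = -108138913457/122500980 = -882.76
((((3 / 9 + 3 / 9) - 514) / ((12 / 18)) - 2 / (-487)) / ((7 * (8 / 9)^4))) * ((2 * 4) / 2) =-615074067 / 872704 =-704.79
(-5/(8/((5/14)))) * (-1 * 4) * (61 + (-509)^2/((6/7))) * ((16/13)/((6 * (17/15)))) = 226741625/4641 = 48856.20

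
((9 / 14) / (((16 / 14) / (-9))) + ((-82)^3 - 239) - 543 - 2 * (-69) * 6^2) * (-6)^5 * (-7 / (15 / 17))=-168778755054 / 5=-33755751010.80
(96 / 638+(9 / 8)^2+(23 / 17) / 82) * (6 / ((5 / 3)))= 183471759 / 35574880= 5.16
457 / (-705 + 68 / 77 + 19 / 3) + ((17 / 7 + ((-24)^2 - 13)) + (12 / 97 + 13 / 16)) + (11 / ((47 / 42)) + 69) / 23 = 569.14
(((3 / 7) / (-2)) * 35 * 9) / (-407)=135 / 814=0.17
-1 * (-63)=63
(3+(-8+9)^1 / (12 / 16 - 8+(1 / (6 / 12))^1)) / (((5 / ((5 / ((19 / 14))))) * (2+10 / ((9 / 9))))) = 59 / 342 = 0.17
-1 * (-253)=253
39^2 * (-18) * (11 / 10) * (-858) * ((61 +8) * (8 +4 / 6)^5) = 435874290536256 / 5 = 87174858107251.20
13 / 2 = 6.50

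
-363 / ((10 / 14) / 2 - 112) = 1694 / 521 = 3.25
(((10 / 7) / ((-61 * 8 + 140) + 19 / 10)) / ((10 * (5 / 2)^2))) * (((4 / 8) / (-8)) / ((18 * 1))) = 1 / 4360860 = 0.00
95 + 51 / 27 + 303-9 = 3518 / 9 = 390.89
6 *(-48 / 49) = -288 / 49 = -5.88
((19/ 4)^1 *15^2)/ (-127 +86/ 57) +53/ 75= -7.81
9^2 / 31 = 2.61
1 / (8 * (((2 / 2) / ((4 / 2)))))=1 / 4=0.25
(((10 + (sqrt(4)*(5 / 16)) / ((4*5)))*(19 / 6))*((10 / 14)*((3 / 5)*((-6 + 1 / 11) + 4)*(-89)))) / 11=1628433 / 7744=210.28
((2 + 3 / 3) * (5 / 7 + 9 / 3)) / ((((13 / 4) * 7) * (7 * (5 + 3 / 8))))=192 / 14749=0.01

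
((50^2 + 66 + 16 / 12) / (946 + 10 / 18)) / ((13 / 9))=207954 / 110747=1.88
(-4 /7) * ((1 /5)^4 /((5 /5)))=-4 /4375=-0.00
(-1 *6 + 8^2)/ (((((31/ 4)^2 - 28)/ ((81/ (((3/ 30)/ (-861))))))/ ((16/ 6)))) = -3364244.21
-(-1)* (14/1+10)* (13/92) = 78/23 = 3.39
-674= -674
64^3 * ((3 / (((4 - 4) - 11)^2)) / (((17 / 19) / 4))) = 29056.31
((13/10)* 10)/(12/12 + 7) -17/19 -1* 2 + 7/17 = -2217/2584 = -0.86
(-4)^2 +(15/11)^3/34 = 727439/45254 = 16.07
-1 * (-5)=5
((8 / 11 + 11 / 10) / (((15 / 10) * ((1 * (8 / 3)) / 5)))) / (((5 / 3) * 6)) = 201 / 880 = 0.23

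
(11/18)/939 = 11/16902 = 0.00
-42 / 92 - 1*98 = -4529 / 46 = -98.46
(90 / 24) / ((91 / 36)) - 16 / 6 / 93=36937 / 25389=1.45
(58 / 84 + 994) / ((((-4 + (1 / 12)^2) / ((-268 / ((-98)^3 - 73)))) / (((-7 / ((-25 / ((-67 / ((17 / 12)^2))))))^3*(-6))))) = -7883153646296565547008 / 22680404702693359375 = -347.58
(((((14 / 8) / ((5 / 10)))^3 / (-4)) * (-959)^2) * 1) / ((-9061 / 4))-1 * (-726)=368076871 / 72488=5077.76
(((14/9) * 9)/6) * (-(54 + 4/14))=-126.67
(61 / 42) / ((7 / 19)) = 1159 / 294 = 3.94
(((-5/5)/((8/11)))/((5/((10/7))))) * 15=-165/28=-5.89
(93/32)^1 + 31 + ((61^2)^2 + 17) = 443068541/32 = 13845891.91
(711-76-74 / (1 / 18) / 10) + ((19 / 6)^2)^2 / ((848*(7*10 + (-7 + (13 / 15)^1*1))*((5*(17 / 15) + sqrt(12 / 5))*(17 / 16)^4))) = 3765589424911807 / 7504159704615-166810880*sqrt(15) / 8504714331897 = 501.80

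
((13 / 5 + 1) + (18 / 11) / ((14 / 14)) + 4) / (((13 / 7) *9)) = 3556 / 6435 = 0.55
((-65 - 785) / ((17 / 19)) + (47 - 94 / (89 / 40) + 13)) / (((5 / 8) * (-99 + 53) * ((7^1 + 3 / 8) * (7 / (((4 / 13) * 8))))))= 16992256 / 10990343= 1.55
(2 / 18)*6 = 2 / 3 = 0.67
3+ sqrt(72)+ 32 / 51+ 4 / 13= 2609 / 663+ 6 * sqrt(2)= 12.42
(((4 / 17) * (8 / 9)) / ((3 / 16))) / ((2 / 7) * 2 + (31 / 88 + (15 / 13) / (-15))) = 4100096 / 3112479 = 1.32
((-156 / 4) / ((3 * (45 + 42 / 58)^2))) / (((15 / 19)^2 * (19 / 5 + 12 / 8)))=-303601 / 161288010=-0.00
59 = 59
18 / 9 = 2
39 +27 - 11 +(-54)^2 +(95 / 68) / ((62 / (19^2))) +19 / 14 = 87960269 / 29512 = 2980.49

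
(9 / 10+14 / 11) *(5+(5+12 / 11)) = 24.10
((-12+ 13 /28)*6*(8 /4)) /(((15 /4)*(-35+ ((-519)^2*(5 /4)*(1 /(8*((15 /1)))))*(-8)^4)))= -68 /21170765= -0.00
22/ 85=0.26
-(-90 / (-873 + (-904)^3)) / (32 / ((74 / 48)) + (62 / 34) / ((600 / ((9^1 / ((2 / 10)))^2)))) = -0.00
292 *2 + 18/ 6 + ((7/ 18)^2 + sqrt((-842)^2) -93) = 432913/ 324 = 1336.15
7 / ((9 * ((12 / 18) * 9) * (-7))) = -1 / 54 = -0.02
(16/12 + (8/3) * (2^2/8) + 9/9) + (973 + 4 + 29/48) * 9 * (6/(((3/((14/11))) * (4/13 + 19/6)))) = 115360307/17886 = 6449.75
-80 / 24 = -10 / 3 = -3.33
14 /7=2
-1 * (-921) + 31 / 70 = 64501 / 70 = 921.44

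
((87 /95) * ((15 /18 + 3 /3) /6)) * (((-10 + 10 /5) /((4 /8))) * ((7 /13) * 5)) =-8932 /741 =-12.05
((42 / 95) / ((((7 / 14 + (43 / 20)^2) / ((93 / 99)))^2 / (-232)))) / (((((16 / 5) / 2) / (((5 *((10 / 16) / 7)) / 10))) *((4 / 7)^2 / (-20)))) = 170697625000 / 28956371697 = 5.89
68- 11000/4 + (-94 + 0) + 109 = -2667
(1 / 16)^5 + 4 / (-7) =-4194297 / 7340032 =-0.57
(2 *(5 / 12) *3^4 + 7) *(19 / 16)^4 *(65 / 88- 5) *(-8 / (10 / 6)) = 4369011525 / 1441792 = 3030.26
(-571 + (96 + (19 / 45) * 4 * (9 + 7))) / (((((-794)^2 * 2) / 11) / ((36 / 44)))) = -20159 / 6304360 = -0.00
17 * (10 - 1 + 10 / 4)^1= 391 / 2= 195.50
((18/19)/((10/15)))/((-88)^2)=27/147136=0.00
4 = 4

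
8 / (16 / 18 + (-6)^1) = -36 / 23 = -1.57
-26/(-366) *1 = 13/183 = 0.07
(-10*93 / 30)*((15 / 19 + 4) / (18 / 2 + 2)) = -2821 / 209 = -13.50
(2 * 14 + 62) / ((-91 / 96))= -8640 / 91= -94.95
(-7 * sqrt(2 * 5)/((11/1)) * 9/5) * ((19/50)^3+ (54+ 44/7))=-475182117 * sqrt(10)/6875000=-218.57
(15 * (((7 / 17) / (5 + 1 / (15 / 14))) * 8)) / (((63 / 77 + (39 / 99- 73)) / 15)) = -6237000 / 3584297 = -1.74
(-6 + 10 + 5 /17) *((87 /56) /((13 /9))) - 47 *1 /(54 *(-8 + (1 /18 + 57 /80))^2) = 1544159284791 /335548619224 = 4.60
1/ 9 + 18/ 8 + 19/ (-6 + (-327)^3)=990697127/ 419589468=2.36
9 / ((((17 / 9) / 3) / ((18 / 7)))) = 4374 / 119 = 36.76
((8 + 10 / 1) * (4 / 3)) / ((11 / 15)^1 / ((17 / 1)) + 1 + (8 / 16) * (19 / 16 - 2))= 195840 / 5197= 37.68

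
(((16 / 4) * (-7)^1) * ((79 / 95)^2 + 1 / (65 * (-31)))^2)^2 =31282815196573716527325462784 / 174988305982560241219140625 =178.77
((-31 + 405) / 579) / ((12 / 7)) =1309 / 3474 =0.38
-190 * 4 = -760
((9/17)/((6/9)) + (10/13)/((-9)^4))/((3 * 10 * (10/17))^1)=2303251/51175800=0.05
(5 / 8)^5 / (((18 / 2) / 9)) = 3125 / 32768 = 0.10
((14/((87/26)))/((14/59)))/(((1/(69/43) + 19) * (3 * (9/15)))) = 88205/176697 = 0.50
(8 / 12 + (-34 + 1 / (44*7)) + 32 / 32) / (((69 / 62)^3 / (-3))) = 1779893086 / 25295193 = 70.36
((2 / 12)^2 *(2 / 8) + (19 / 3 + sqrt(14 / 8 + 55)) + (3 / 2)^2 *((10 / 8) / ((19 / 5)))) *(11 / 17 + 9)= 198563 / 2907 + 82 *sqrt(227) / 17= 140.98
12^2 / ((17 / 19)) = 2736 / 17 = 160.94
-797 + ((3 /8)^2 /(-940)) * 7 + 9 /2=-47676863 /60160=-792.50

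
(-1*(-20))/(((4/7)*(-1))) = -35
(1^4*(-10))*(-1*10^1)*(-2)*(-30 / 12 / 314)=250 / 157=1.59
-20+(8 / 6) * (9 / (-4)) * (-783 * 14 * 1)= 32866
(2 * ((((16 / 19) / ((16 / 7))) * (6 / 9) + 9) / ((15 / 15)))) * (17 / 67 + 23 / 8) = 294593 / 5092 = 57.85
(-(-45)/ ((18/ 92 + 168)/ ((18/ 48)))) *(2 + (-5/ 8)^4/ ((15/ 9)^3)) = 8618445/ 42254336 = 0.20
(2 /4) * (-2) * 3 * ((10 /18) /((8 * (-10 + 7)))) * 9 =5 /8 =0.62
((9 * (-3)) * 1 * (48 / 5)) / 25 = -1296 / 125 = -10.37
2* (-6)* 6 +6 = -66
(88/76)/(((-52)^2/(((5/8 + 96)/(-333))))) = -8503/68432832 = -0.00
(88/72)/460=11/4140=0.00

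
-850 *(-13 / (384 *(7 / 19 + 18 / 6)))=104975 / 12288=8.54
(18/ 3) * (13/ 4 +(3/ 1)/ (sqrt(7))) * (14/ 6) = 6 * sqrt(7) +91/ 2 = 61.37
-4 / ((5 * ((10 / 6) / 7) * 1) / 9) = -756 / 25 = -30.24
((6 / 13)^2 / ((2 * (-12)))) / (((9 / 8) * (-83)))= 4 / 42081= 0.00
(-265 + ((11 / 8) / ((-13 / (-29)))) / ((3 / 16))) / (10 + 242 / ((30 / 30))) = -9697 / 9828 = -0.99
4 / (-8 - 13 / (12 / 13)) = -0.18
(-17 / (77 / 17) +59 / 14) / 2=71 / 308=0.23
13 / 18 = 0.72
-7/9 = -0.78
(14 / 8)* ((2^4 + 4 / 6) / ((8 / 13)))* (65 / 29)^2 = 9611875 / 40368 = 238.11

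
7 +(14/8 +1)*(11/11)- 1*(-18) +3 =123/4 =30.75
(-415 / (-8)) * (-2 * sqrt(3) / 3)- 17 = -415 * sqrt(3) / 12- 17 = -76.90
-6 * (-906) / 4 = 1359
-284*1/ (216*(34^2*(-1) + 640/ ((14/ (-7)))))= 71/ 79704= 0.00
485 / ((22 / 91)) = 44135 / 22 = 2006.14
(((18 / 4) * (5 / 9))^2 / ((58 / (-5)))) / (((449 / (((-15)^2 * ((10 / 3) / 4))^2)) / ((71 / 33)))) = -416015625 / 4583392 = -90.77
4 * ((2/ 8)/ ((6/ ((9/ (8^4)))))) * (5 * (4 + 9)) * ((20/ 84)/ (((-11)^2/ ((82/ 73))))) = 13325/ 253259776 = 0.00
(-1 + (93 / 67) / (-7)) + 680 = 318358 / 469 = 678.80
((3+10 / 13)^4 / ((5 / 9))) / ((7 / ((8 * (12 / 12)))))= 415.22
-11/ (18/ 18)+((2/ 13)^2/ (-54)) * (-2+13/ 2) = -5578/ 507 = -11.00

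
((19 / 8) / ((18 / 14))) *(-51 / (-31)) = 2261 / 744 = 3.04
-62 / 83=-0.75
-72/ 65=-1.11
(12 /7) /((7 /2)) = 24 /49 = 0.49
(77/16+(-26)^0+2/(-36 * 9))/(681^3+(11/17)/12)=119/6472719612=0.00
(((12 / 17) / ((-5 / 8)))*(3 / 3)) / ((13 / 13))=-96 / 85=-1.13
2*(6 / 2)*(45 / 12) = 45 / 2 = 22.50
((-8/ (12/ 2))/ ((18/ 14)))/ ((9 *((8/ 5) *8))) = -35/ 3888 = -0.01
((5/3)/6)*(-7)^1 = -35/18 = -1.94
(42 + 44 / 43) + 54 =4172 / 43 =97.02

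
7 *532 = 3724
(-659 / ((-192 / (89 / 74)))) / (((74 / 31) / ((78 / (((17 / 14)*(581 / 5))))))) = 118181765 / 123626176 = 0.96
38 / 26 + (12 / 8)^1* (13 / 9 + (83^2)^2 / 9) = 308479228 / 39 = 7909723.79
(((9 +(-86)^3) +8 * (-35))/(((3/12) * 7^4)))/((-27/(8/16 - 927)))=-262025318/7203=-36377.25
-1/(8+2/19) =-19/154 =-0.12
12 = 12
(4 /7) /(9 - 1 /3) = 6 /91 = 0.07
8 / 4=2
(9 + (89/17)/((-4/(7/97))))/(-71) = -58741/468316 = -0.13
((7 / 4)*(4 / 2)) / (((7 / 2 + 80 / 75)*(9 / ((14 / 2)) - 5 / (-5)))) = 735 / 2192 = 0.34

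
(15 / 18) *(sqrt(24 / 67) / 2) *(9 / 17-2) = -125 *sqrt(402) / 6834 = -0.37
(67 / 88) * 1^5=67 / 88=0.76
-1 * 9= -9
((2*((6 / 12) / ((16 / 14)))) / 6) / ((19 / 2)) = 0.02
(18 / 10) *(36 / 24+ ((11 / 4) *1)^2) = 261 / 16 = 16.31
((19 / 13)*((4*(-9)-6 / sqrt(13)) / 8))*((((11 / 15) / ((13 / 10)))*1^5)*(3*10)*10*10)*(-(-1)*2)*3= -11286000 / 169-1881000*sqrt(13) / 2197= -69868.02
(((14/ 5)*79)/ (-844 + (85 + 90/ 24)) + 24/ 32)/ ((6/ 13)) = 359047/ 362520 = 0.99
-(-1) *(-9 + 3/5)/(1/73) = -3066/5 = -613.20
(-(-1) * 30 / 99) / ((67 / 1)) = 10 / 2211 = 0.00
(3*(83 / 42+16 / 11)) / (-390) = -317 / 12012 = -0.03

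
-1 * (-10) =10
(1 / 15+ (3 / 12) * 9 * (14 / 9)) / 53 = 107 / 1590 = 0.07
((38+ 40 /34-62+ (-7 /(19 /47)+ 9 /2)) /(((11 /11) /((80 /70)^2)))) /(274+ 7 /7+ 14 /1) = -105248 /653429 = -0.16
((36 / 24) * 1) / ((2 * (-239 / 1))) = -3 / 956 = -0.00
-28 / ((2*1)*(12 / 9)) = -10.50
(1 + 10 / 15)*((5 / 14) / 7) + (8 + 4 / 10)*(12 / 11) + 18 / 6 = 198061 / 16170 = 12.25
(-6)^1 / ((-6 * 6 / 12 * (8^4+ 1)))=2 / 4097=0.00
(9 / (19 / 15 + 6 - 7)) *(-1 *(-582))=19642.50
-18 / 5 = -3.60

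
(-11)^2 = 121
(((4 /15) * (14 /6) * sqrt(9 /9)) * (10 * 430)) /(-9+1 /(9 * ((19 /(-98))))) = -457520 /1637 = -279.49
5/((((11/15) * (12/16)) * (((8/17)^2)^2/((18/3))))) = 6264075/5632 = 1112.23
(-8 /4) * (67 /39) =-134 /39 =-3.44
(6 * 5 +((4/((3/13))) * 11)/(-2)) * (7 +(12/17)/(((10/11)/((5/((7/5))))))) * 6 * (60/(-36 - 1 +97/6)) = 4689216/425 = 11033.45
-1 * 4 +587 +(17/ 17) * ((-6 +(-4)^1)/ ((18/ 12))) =576.33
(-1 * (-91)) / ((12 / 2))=91 / 6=15.17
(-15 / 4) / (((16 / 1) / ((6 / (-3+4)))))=-45 / 32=-1.41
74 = 74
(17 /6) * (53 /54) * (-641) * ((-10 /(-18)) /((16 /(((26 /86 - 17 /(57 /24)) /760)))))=1078269047 /1931309568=0.56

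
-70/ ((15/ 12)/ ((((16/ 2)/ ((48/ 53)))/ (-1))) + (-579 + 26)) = 7420/ 58633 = 0.13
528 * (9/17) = 4752/17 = 279.53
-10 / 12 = -5 / 6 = -0.83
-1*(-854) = 854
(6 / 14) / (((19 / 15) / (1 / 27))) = 5 / 399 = 0.01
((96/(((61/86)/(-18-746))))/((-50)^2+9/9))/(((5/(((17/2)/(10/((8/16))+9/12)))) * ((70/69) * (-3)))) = 2466265344/2215948525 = 1.11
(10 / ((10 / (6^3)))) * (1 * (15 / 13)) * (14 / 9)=5040 / 13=387.69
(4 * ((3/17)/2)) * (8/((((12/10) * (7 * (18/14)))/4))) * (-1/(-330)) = 16/5049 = 0.00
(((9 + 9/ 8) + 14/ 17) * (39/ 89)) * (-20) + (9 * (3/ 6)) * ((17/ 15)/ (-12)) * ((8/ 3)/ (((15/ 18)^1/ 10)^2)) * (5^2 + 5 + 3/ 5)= -385048923/ 75650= -5089.87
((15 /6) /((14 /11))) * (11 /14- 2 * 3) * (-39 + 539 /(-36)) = 7801145 /14112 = 552.80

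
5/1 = 5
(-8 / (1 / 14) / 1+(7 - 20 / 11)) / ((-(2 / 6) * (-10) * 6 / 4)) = -235 / 11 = -21.36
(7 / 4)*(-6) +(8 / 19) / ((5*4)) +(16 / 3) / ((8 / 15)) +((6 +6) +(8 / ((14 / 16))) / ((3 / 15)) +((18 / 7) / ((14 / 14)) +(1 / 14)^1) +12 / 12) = 40484 / 665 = 60.88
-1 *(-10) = 10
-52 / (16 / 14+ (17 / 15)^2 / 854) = -9991800 / 219889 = -45.44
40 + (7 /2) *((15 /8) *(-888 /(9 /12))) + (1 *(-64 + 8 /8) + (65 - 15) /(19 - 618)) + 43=-4642300 /599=-7750.08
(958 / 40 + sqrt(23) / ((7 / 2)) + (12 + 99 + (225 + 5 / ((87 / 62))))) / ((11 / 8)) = 16 *sqrt(23) / 77 + 1265026 / 4785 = 265.37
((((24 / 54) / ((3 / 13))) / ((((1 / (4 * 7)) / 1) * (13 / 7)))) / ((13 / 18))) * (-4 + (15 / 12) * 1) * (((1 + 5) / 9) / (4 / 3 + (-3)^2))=-7.13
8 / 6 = 4 / 3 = 1.33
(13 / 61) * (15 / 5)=39 / 61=0.64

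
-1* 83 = -83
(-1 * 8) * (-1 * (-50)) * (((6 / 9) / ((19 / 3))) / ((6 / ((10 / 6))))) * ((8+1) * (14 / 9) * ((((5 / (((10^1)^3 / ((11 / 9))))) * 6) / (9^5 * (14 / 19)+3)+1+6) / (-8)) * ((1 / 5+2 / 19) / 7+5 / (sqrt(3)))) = 50348654761 / 8058264021+303828089075 * sqrt(3) / 1272357477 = 419.85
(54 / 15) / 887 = 18 / 4435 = 0.00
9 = 9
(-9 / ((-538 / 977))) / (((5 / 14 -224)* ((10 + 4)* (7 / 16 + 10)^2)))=-1125504 / 23489203471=-0.00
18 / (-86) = -9 / 43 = -0.21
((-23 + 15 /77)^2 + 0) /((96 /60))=1927210 /5929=325.05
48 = 48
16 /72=2 /9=0.22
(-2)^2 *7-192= -164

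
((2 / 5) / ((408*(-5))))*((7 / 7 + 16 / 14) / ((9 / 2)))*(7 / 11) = -1 / 16830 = -0.00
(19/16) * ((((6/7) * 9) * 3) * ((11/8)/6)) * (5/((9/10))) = 15675/448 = 34.99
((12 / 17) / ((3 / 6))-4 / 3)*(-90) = -120 / 17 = -7.06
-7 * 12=-84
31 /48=0.65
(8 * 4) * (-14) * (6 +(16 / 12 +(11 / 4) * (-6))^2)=-951664 / 9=-105740.44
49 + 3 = 52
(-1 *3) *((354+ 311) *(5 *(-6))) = 59850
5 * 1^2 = 5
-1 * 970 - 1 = -971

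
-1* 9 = -9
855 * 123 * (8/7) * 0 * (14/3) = 0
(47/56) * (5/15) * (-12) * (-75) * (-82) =-144525/7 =-20646.43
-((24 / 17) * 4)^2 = -31.89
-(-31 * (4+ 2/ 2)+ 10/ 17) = 2625/ 17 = 154.41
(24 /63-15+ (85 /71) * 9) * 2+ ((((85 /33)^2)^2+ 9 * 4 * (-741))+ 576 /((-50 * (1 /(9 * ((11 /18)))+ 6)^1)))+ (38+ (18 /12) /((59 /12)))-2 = -393205978517919211 /14779273630275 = -26605.23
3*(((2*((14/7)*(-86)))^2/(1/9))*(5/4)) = 3993840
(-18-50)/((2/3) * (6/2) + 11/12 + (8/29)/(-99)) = -780912/33463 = -23.34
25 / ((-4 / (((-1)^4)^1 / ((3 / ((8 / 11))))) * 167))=-50 / 5511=-0.01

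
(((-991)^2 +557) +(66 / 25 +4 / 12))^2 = 5431405963913329 / 5625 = 965583282473.48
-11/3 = -3.67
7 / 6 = 1.17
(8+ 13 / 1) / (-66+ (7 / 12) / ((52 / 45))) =-1456 / 4541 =-0.32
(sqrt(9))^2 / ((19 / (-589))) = -279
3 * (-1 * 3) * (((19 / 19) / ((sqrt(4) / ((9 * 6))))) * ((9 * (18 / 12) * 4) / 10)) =-6561 / 5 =-1312.20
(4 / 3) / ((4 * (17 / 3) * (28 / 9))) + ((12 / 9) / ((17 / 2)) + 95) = 135911 / 1428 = 95.18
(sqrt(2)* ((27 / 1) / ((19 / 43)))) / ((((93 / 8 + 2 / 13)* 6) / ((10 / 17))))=40248* sqrt(2) / 79135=0.72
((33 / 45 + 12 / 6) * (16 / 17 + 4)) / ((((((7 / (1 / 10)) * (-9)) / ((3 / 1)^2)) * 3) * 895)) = -82 / 1141125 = -0.00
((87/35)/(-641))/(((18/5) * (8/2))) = -29/107688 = -0.00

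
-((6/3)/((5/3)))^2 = -36/25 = -1.44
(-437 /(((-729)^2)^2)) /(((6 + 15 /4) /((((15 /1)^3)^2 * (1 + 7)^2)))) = -1748000000 /15109399071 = -0.12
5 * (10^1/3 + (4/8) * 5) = 175/6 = 29.17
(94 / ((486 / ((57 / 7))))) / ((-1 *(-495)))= 893 / 280665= 0.00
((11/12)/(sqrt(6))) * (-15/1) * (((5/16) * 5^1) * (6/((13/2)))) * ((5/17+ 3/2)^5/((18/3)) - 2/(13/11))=-11.38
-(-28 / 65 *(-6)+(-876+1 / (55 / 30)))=872.87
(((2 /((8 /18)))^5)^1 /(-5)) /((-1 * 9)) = 6561 /160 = 41.01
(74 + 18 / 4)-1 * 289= -421 / 2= -210.50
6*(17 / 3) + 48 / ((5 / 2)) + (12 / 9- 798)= -743.47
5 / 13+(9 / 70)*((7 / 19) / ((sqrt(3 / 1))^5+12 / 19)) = 171*sqrt(3) / 97310+243197 / 632515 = 0.39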